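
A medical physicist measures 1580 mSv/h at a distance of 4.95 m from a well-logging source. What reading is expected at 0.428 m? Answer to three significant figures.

Intensity scales as (d₁/d₂)², so the rate at 0.428 m is
(4.95/0.428)² = 133.8, so 1580 × 133.8 = 211400 mSv/h.

211000 mSv/h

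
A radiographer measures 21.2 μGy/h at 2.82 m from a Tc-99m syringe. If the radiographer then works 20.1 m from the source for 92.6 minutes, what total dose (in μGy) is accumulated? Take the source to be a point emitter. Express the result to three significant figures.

Using I₁d₁² = I₂d₂², rate at 20.1 m:
(2.82/20.1)² = 0.01968, so 21.2 × 0.01968 = 0.4172 μGy/h.
Dose = rate × time = 0.4172 μGy/h × 1.543 h = 0.6437 μGy.

0.644 μGy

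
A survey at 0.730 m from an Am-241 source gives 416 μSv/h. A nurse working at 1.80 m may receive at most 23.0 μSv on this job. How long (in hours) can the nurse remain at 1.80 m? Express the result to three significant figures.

0.336 h

Using I₁d₁² = I₂d₂², rate at 1.80 m:
416 × (0.730/1.80)² = 416 × 0.1645 = 68.43 μSv/h.
Stay time = 23.0 μSv ÷ 68.43 μSv/h = 0.3361 h.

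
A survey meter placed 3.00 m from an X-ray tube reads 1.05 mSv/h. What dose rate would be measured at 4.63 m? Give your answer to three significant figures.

Applying the 1/r² law, scaling from 3.00 m to 4.63 m:
(3.00/4.63)² = 0.4198, so 1.05 × 0.4198 = 0.4408 mSv/h.

0.441 mSv/h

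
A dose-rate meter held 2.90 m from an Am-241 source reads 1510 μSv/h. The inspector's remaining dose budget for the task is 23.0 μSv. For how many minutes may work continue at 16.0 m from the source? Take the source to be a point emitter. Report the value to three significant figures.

Using I₁d₁² = I₂d₂², rate at 16.0 m:
1510 × (2.90/16.0)² = 1510 × 0.03285 = 49.60 μSv/h.
Stay time = 23.0 μSv ÷ 49.60 μSv/h = 0.4637 h = 27.82 min.

27.8 min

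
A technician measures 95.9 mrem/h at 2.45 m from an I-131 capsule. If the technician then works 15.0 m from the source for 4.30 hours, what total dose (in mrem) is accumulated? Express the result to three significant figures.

Since intensity falls as 1/r², rate at 15.0 m:
95.9 × (2.45/15.0)² = 95.9 × 0.02668 = 2.559 mrem/h.
Dose = rate × time = 2.559 mrem/h × 4.300 h = 11.00 mrem.

11.0 mrem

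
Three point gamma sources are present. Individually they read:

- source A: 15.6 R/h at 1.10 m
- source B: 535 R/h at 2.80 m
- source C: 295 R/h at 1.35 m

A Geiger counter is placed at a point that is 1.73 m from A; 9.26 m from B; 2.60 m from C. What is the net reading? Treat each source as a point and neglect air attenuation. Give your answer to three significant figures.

By superposition, sum each source's inverse-square contribution:
A: 15.6 × (1.10/1.73)² = 6.307 R/h
B: 535 × (2.80/9.26)² = 48.92 R/h
C: 295 × (1.35/2.60)² = 79.53 R/h
Total = 6.307 + 48.92 + 79.53 = 134.8 R/h.

135 R/h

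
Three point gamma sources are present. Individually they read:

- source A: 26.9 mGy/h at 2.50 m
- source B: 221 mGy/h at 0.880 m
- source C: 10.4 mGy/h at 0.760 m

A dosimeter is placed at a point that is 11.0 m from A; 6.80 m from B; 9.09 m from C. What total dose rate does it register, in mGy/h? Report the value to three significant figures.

By superposition, sum each source's inverse-square contribution:
A: 26.9 × (2.50/11.0)² = 1.389 mGy/h
B: 221 × (0.880/6.80)² = 3.701 mGy/h
C: 10.4 × (0.760/9.09)² = 0.07270 mGy/h
Total = 1.389 + 3.701 + 0.07270 = 5.163 mGy/h.

5.16 mGy/h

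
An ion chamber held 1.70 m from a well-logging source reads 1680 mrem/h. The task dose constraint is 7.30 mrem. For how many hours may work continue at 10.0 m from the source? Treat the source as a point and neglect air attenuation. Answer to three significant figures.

0.150 h

By the inverse-square law, rate at 10.0 m:
(1.70/10.0)² = 0.02890, so 1680 × 0.02890 = 48.55 mrem/h.
Stay time = 7.30 mrem ÷ 48.55 mrem/h = 0.1504 h.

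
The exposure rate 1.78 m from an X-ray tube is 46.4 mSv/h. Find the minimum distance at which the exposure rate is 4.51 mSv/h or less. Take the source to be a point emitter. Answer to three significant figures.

Since intensity falls as 1/r², d₂ = d₁·√(I₁/I₂).
I₁/I₂ = 46.4/4.51 = 10.29, so d₂ = 1.78 × √10.29 = 5.710 m.

5.71 m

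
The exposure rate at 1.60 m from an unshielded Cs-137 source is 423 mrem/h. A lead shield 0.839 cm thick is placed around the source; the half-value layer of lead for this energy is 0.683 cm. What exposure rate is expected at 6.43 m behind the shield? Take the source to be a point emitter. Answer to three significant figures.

Distance alone: (1.60/6.43)² = 0.06192, so 423 × 0.06192 = 26.19 mrem/h.
Shield: 0.839/0.683 = 1.228 half-value layers → attenuation 2^(−1.228) = 0.4269.
Combined: 26.19 × 0.4269 = 11.18 mrem/h.

11.2 mrem/h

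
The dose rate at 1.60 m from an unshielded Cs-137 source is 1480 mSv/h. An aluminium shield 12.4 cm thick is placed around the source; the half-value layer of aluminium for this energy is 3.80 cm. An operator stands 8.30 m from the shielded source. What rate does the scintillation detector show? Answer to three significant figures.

5.73 mSv/h

Distance alone: 1480 × (1.60/8.30)² = 1480 × 0.03716 = 55.00 mSv/h.
Shield: 12.4/3.80 = 3.263 half-value layers → attenuation 2^(−3.263) = 0.1042.
Combined: 55.00 × 0.1042 = 5.731 mSv/h.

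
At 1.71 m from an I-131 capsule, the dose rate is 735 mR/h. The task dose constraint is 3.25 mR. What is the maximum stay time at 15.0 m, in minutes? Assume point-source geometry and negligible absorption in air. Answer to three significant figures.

20.4 min

By the inverse-square law, rate at 15.0 m:
735 × (1.71/15.0)² = 735 × 0.01300 = 9.555 mR/h.
Stay time = 3.25 mR ÷ 9.555 mR/h = 0.3401 h = 20.41 min.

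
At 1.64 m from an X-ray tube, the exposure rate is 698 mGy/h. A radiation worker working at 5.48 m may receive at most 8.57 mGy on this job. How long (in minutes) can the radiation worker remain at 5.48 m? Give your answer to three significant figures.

Using I₁d₁² = I₂d₂², rate at 5.48 m:
698 × (1.64/5.48)² = 698 × 0.08956 = 62.51 mGy/h.
Stay time = 8.57 mGy ÷ 62.51 mGy/h = 0.1371 h = 8.226 min.

8.23 min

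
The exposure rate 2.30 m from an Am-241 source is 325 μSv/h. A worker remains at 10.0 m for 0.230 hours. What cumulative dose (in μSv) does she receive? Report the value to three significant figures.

Using I₁d₁² = I₂d₂², rate at 10.0 m:
325 × (2.30/10.0)² = 325 × 0.05290 = 17.19 μSv/h.
Dose = rate × time = 17.19 μSv/h × 0.2300 h = 3.954 μSv.

3.95 μSv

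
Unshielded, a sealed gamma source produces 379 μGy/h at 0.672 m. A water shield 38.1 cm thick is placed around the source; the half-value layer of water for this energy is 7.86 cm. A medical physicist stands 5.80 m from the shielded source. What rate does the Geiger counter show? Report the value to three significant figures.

Distance alone: (0.672/5.80)² = 0.01342, so 379 × 0.01342 = 5.086 μGy/h.
Shield: 38.1/7.86 = 4.847 half-value layers → attenuation 2^(−4.847) = 0.03475.
Combined: 5.086 × 0.03475 = 0.1767 μGy/h.

0.177 μGy/h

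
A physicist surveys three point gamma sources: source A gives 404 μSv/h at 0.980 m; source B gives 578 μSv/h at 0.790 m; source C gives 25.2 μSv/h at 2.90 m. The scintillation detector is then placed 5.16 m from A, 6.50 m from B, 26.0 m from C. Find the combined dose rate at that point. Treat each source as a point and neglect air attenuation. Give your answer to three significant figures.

By superposition, sum each source's inverse-square contribution:
A: 404 × (0.980/5.16)² = 14.57 μSv/h
B: 578 × (0.790/6.50)² = 8.538 μSv/h
C: 25.2 × (2.90/26.0)² = 0.3135 μSv/h
Total = 14.57 + 8.538 + 0.3135 = 23.42 μSv/h.

23.4 μSv/h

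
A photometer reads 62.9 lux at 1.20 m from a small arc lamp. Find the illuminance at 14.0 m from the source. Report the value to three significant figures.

Intensity scales as (d₁/d₂)², so the rate at 14.0 m is
(1.20/14.0)² = 0.007347, so 62.9 × 0.007347 = 0.4621 lux.

0.462 lux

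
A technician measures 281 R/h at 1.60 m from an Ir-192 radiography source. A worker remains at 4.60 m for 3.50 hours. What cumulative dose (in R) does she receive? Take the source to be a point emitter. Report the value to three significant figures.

119 R

By the inverse-square law, rate at 4.60 m:
(1.60/4.60)² = 0.1210, so 281 × 0.1210 = 34.00 R/h.
Dose = rate × time = 34.00 R/h × 3.500 h = 119.0 R.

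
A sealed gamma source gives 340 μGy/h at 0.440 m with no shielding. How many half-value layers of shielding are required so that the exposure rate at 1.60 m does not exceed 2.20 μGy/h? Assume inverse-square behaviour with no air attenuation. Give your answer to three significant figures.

At 1.60 m, distance alone gives 340 × (0.440/1.60)² = 340 × 0.07562 = 25.71 μGy/h.
Further attenuation needed: 25.71/2.20 = 11.69.
n = log₂(11.69) = 3.547 half-value layers.

3.55 half-value layers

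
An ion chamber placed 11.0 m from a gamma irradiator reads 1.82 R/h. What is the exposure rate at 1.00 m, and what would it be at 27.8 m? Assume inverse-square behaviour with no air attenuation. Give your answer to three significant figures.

Using I₁d₁² = I₂d₂²,
At 1.00 m: 1.82 × (11.0/1.00)² = 1.82 × 121.0 = 220.2 R/h
At 27.8 m: (1.00/27.8)² = 0.001294, so 220.2 × 0.001294 = 0.2849 R/h.

220 R/h; 0.285 R/h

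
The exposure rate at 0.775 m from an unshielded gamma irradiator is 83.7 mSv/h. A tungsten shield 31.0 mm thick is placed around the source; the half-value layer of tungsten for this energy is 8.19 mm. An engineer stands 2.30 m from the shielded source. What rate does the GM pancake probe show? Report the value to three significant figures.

0.689 mSv/h

Distance alone: 83.7 × (0.775/2.30)² = 83.7 × 0.1135 = 9.500 mSv/h.
Shield: 31.0/8.19 = 3.785 half-value layers → attenuation 2^(−3.785) = 0.07254.
Combined: 9.500 × 0.07254 = 0.6891 mSv/h.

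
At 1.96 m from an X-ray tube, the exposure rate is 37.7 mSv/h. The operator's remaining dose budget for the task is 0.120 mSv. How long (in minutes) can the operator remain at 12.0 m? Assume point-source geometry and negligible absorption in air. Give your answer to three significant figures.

By the inverse-square law, rate at 12.0 m:
37.7 × (1.96/12.0)² = 37.7 × 0.02668 = 1.006 mSv/h.
Stay time = 0.120 mSv ÷ 1.006 mSv/h = 0.1193 h = 7.158 min.

7.16 min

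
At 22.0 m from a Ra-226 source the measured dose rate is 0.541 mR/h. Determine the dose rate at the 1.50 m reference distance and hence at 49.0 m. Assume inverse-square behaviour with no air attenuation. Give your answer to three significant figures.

Applying the 1/r² law,
At 1.50 m: (22.0/1.50)² = 215.1, so 0.541 × 215.1 = 116.4 mR/h
At 49.0 m: 116.4 × (1.50/49.0)² = 116.4 × 0.0009371 = 0.1091 mR/h.

116 mR/h; 0.109 mR/h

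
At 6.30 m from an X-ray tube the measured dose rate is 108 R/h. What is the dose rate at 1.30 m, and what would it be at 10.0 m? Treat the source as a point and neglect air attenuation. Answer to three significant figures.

2540 R/h; 42.9 R/h

Intensity scales as (d₁/d₂)², so
At 1.30 m: (6.30/1.30)² = 23.49, so 108 × 23.49 = 2537 R/h
At 10.0 m: (1.30/10.0)² = 0.01690, so 2537 × 0.01690 = 42.88 R/h.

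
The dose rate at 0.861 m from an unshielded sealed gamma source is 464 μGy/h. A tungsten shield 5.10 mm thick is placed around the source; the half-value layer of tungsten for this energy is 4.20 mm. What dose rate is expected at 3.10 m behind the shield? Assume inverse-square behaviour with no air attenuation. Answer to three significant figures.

Distance alone: (0.861/3.10)² = 0.07714, so 464 × 0.07714 = 35.79 μGy/h.
Shield: 5.10/4.20 = 1.214 half-value layers → attenuation 2^(−1.214) = 0.4311.
Combined: 35.79 × 0.4311 = 15.43 μGy/h.

15.4 μGy/h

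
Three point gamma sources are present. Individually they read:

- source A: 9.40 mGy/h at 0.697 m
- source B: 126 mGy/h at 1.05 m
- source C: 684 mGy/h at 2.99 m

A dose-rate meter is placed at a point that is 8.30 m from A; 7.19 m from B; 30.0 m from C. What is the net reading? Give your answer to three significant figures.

Each source contributes Iᵢ·(dᵢ/rᵢ)²; contributions add.
A: 9.40 × (0.697/8.30)² = 0.06629 mGy/h
B: 126 × (1.05/7.19)² = 2.687 mGy/h
C: 684 × (2.99/30.0)² = 6.794 mGy/h
Total = 0.06629 + 2.687 + 6.794 = 9.547 mGy/h.

9.55 mGy/h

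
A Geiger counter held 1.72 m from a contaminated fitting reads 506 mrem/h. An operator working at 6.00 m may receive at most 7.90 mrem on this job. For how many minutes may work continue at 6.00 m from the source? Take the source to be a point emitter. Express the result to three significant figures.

Using I₁d₁² = I₂d₂², rate at 6.00 m:
506 × (1.72/6.00)² = 506 × 0.08218 = 41.58 mrem/h.
Stay time = 7.90 mrem ÷ 41.58 mrem/h = 0.1900 h = 11.40 min.

11.4 min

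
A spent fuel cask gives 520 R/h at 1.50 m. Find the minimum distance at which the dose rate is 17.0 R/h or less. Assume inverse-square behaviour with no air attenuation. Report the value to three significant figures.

8.30 m

Applying the 1/r² law, d₂ = d₁·√(I₁/I₂).
I₁/I₂ = 520/17.0 = 30.59, so d₂ = 1.50 × √30.59 = 8.296 m.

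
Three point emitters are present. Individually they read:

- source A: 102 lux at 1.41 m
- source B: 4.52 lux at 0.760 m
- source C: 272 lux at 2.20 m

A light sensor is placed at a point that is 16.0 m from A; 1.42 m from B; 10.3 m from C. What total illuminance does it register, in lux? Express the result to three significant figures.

14.5 lux

By superposition, sum each source's inverse-square contribution:
A: 102 × (1.41/16.0)² = 0.7921 lux
B: 4.52 × (0.760/1.42)² = 1.295 lux
C: 272 × (2.20/10.3)² = 12.41 lux
Total = 0.7921 + 1.295 + 12.41 = 14.50 lux.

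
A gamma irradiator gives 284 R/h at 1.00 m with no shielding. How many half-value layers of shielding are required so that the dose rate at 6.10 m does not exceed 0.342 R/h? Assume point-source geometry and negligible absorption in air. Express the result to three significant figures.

4.48 half-value layers

At 6.10 m, distance alone gives 284 × (1.00/6.10)² = 284 × 0.02687 = 7.631 R/h.
Further attenuation needed: 7.631/0.342 = 22.31.
n = log₂(22.31) = 4.480 half-value layers.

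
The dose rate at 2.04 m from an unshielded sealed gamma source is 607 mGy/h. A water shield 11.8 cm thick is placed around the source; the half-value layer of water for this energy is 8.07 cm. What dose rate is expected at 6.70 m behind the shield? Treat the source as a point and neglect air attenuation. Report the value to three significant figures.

20.4 mGy/h

Distance alone: (2.04/6.70)² = 0.09271, so 607 × 0.09271 = 56.27 mGy/h.
Shield: 11.8/8.07 = 1.462 half-value layers → attenuation 2^(−1.462) = 0.3630.
Combined: 56.27 × 0.3630 = 20.43 mGy/h.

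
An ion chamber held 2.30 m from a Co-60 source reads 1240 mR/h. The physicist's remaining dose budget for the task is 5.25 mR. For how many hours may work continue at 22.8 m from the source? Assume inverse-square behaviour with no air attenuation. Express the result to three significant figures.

0.416 h

Intensity scales as (d₁/d₂)², so rate at 22.8 m:
(2.30/22.8)² = 0.01018, so 1240 × 0.01018 = 12.62 mR/h.
Stay time = 5.25 mR ÷ 12.62 mR/h = 0.4160 h.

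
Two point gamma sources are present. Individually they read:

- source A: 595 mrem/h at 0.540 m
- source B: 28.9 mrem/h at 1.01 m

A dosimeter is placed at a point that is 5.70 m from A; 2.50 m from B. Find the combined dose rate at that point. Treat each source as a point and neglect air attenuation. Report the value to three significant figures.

10.1 mrem/h

Each source contributes Iᵢ·(dᵢ/rᵢ)²; contributions add.
A: 595 × (0.540/5.70)² = 5.340 mrem/h
B: 28.9 × (1.01/2.50)² = 4.717 mrem/h
Total = 5.340 + 4.717 = 10.06 mrem/h.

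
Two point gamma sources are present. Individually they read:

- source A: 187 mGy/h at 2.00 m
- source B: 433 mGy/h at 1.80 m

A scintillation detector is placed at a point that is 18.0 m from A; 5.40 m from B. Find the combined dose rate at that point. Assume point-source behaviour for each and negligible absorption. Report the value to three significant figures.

50.4 mGy/h

By superposition, sum each source's inverse-square contribution:
A: 187 × (2.00/18.0)² = 2.309 mGy/h
B: 433 × (1.80/5.40)² = 48.11 mGy/h
Total = 2.309 + 48.11 = 50.42 mGy/h.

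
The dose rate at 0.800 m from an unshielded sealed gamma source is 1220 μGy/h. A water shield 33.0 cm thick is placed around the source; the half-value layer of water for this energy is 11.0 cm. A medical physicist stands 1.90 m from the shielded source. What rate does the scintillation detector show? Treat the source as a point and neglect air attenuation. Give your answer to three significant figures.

27.0 μGy/h

Distance alone: (0.800/1.90)² = 0.1773, so 1220 × 0.1773 = 216.3 μGy/h.
Shield: 33.0/11.0 = 3.000 half-value layers → attenuation 2^(−3.000) = 0.1250.
Combined: 216.3 × 0.1250 = 27.04 μGy/h.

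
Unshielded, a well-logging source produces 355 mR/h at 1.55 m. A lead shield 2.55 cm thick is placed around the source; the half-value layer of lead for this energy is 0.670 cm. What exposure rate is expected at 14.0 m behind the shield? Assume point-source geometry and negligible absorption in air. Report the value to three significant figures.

Distance alone: 355 × (1.55/14.0)² = 355 × 0.01226 = 4.352 mR/h.
Shield: 2.55/0.670 = 3.806 half-value layers → attenuation 2^(−3.806) = 0.07150.
Combined: 4.352 × 0.07150 = 0.3112 mR/h.

0.311 mR/h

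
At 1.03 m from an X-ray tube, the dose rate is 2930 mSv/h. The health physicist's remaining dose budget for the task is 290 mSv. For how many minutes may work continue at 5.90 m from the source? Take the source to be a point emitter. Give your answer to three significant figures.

195 min

Using I₁d₁² = I₂d₂², rate at 5.90 m:
(1.03/5.90)² = 0.03048, so 2930 × 0.03048 = 89.31 mSv/h.
Stay time = 290 mSv ÷ 89.31 mSv/h = 3.247 h = 194.8 min.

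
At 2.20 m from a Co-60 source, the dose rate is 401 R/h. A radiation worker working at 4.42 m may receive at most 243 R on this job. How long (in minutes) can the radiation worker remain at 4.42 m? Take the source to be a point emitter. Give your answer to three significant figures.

Using I₁d₁² = I₂d₂², rate at 4.42 m:
401 × (2.20/4.42)² = 401 × 0.2477 = 99.33 R/h.
Stay time = 243 R ÷ 99.33 R/h = 2.446 h = 146.8 min.

147 min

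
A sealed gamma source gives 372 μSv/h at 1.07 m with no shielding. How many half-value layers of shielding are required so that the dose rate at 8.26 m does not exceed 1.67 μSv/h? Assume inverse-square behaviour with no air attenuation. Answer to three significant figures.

1.90 half-value layers

At 8.26 m, distance alone gives 372 × (1.07/8.26)² = 372 × 0.01678 = 6.242 μSv/h.
Further attenuation needed: 6.242/1.67 = 3.738.
n = log₂(3.738) = 1.902 half-value layers.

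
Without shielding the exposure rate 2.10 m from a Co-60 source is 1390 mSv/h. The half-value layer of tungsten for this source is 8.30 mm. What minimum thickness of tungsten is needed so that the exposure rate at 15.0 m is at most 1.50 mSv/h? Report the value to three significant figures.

34.7 mm

At 15.0 m, distance alone gives 1390 × (2.10/15.0)² = 1390 × 0.01960 = 27.24 mSv/h.
Further attenuation needed: 27.24/1.50 = 18.16.
n = log₂(18.16) = 4.183 half-value layers.
Thickness = 4.183 × 8.30 mm = 34.72 mm.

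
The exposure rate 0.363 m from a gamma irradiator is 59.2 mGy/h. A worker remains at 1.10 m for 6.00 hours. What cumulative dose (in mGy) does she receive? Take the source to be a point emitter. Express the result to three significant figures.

Since intensity falls as 1/r², rate at 1.10 m:
(0.363/1.10)² = 0.1089, so 59.2 × 0.1089 = 6.447 mGy/h.
Dose = rate × time = 6.447 mGy/h × 6.000 h = 38.68 mGy.

38.7 mGy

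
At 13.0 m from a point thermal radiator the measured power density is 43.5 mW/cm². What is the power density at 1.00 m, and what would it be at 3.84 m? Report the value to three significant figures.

7350 mW/cm²; 499 mW/cm²

Using I₁d₁² = I₂d₂²,
At 1.00 m: 43.5 × (13.0/1.00)² = 43.5 × 169.0 = 7352 mW/cm²
At 3.84 m: 7352 × (1.00/3.84)² = 7352 × 0.06782 = 498.6 mW/cm².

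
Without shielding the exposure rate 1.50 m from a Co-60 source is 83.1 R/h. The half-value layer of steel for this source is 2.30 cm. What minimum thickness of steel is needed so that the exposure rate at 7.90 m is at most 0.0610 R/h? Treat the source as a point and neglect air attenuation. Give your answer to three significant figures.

12.9 cm

At 7.90 m, distance alone gives (1.50/7.90)² = 0.03605, so 83.1 × 0.03605 = 2.996 R/h.
Further attenuation needed: 2.996/0.0610 = 49.11.
n = log₂(49.11) = 5.618 half-value layers.
Thickness = 5.618 × 2.30 cm = 12.92 cm.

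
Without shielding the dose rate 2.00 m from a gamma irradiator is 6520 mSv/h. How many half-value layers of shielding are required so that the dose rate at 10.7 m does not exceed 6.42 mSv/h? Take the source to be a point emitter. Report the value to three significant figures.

At 10.7 m, distance alone gives (2.00/10.7)² = 0.03494, so 6520 × 0.03494 = 227.8 mSv/h.
Further attenuation needed: 227.8/6.42 = 35.48.
n = log₂(35.48) = 5.149 half-value layers.

5.15 half-value layers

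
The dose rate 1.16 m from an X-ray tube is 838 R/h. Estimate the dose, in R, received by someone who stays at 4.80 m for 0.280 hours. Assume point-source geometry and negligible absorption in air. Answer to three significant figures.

13.7 R

Since intensity falls as 1/r², rate at 4.80 m:
838 × (1.16/4.80)² = 838 × 0.05840 = 48.94 R/h.
Dose = rate × time = 48.94 R/h × 0.2800 h = 13.70 R.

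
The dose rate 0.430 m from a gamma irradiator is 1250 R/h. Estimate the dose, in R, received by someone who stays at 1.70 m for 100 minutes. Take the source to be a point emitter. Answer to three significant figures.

Using I₁d₁² = I₂d₂², rate at 1.70 m:
1250 × (0.430/1.70)² = 1250 × 0.06398 = 79.97 R/h.
Dose = rate × time = 79.97 R/h × 1.667 h = 133.3 R.

133 R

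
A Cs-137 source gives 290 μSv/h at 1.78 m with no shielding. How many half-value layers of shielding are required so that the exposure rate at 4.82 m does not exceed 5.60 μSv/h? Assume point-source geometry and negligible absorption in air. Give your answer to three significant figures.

At 4.82 m, distance alone gives (1.78/4.82)² = 0.1364, so 290 × 0.1364 = 39.56 μSv/h.
Further attenuation needed: 39.56/5.60 = 7.064.
n = log₂(7.064) = 2.820 half-value layers.

2.82 half-value layers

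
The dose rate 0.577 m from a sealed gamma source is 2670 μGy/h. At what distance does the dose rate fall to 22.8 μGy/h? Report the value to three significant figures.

6.24 m

By the inverse-square law, d₂ = d₁·√(I₁/I₂).
I₁/I₂ = 2670/22.8 = 117.1, so d₂ = 0.577 × √117.1 = 6.244 m.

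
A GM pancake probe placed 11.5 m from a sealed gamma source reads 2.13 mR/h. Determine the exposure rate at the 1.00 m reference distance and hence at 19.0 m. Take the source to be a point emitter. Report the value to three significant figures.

Using I₁d₁² = I₂d₂²,
At 1.00 m: (11.5/1.00)² = 132.2, so 2.13 × 132.2 = 281.6 mR/h
At 19.0 m: 281.6 × (1.00/19.0)² = 281.6 × 0.002770 = 0.7800 mR/h.

282 mR/h; 0.780 mR/h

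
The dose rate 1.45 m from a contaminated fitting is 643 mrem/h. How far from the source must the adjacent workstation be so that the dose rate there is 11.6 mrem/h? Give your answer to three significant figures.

10.8 m

Using I₁d₁² = I₂d₂², d₂ = d₁·√(I₁/I₂).
I₁/I₂ = 643/11.6 = 55.43, so d₂ = 1.45 × √55.43 = 10.80 m.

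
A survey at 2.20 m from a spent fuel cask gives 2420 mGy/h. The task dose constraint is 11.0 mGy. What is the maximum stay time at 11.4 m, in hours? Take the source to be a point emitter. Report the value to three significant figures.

Since intensity falls as 1/r², rate at 11.4 m:
(2.20/11.4)² = 0.03724, so 2420 × 0.03724 = 90.12 mGy/h.
Stay time = 11.0 mGy ÷ 90.12 mGy/h = 0.1221 h.

0.122 h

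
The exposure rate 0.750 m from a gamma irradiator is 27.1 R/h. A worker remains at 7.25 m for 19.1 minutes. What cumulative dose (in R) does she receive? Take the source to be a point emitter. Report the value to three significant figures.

0.0923 R

Since intensity falls as 1/r², rate at 7.25 m:
(0.750/7.25)² = 0.01070, so 27.1 × 0.01070 = 0.2900 R/h.
Dose = rate × time = 0.2900 R/h × 0.3183 h = 0.09231 R.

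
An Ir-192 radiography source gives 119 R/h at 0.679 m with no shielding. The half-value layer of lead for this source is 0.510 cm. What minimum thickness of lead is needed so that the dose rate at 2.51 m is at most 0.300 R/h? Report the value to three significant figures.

2.48 cm

At 2.51 m, distance alone gives 119 × (0.679/2.51)² = 119 × 0.07318 = 8.708 R/h.
Further attenuation needed: 8.708/0.300 = 29.03.
n = log₂(29.03) = 4.859 half-value layers.
Thickness = 4.859 × 0.510 cm = 2.478 cm.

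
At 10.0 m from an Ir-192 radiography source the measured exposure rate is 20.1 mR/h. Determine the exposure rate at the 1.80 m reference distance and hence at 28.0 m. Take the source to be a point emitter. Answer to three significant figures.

Since intensity falls as 1/r²,
At 1.80 m: 20.1 × (10.0/1.80)² = 20.1 × 30.86 = 620.3 mR/h
At 28.0 m: (1.80/28.0)² = 0.004133, so 620.3 × 0.004133 = 2.564 mR/h.

620 mR/h; 2.56 mR/h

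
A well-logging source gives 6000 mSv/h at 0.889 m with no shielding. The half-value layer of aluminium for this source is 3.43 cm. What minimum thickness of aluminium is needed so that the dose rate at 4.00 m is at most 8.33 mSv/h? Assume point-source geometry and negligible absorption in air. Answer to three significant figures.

17.7 cm

At 4.00 m, distance alone gives (0.889/4.00)² = 0.04940, so 6000 × 0.04940 = 296.4 mSv/h.
Further attenuation needed: 296.4/8.33 = 35.58.
n = log₂(35.58) = 5.153 half-value layers.
Thickness = 5.153 × 3.43 cm = 17.67 cm.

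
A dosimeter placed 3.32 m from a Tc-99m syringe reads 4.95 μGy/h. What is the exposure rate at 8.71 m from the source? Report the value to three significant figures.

By the inverse-square law, scaling from 3.32 m to 8.71 m:
4.95 × (3.32/8.71)² = 4.95 × 0.1453 = 0.7192 μGy/h.

0.719 μGy/h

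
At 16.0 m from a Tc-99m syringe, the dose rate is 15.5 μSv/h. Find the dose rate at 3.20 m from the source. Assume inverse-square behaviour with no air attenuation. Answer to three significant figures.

388 μSv/h

Since intensity falls as 1/r², the rate at 3.20 m is
(16.0/3.20)² = 25.00, so 15.5 × 25.00 = 387.5 μSv/h.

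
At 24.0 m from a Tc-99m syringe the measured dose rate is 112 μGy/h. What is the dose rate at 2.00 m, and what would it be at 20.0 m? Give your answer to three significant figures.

Using I₁d₁² = I₂d₂²,
At 2.00 m: 112 × (24.0/2.00)² = 112 × 144.0 = 16130 μGy/h
At 20.0 m: (2.00/20.0)² = 0.01000, so 16130 × 0.01000 = 161.3 μGy/h.

16100 μGy/h; 161 μGy/h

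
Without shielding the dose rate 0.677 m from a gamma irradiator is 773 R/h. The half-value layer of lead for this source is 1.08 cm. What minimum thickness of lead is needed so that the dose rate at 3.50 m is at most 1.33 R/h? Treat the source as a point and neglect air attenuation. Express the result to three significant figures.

4.80 cm

At 3.50 m, distance alone gives (0.677/3.50)² = 0.03741, so 773 × 0.03741 = 28.92 R/h.
Further attenuation needed: 28.92/1.33 = 21.74.
n = log₂(21.74) = 4.442 half-value layers.
Thickness = 4.442 × 1.08 cm = 4.797 cm.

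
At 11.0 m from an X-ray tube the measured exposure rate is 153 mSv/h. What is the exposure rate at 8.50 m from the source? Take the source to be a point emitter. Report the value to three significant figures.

256 mSv/h

By the inverse-square law, scaling from 11.0 m to 8.50 m:
(11.0/8.50)² = 1.675, so 153 × 1.675 = 256.3 mSv/h.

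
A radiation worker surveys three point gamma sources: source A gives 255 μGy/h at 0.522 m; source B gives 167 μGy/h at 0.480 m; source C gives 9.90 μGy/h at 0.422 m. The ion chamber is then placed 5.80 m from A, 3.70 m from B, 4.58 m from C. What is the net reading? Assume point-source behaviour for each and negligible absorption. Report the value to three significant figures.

4.96 μGy/h

By superposition, sum each source's inverse-square contribution:
A: 255 × (0.522/5.80)² = 2.066 μGy/h
B: 167 × (0.480/3.70)² = 2.811 μGy/h
C: 9.90 × (0.422/4.58)² = 0.08405 μGy/h
Total = 2.066 + 2.811 + 0.08405 = 4.961 μGy/h.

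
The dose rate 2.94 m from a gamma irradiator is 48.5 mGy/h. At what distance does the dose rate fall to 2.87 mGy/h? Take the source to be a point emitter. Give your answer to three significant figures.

By the inverse-square law, d₂ = d₁·√(I₁/I₂).
I₁/I₂ = 48.5/2.87 = 16.90, so d₂ = 2.94 × √16.90 = 12.09 m.

12.1 m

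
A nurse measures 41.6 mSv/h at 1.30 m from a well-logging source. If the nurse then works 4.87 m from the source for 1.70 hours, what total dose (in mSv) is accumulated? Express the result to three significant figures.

Applying the 1/r² law, rate at 4.87 m:
(1.30/4.87)² = 0.07126, so 41.6 × 0.07126 = 2.964 mSv/h.
Dose = rate × time = 2.964 mSv/h × 1.700 h = 5.039 mSv.

5.04 mSv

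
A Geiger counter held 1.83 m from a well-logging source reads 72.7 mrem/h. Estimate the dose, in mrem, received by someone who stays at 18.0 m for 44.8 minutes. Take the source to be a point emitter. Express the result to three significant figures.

0.561 mrem

Using I₁d₁² = I₂d₂², rate at 18.0 m:
(1.83/18.0)² = 0.01034, so 72.7 × 0.01034 = 0.7517 mrem/h.
Dose = rate × time = 0.7517 mrem/h × 0.7467 h = 0.5613 mrem.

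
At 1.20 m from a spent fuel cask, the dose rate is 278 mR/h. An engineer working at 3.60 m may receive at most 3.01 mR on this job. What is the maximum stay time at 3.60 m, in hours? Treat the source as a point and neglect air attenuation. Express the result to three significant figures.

0.0974 h

Since intensity falls as 1/r², rate at 3.60 m:
278 × (1.20/3.60)² = 278 × 0.1111 = 30.89 mR/h.
Stay time = 3.01 mR ÷ 30.89 mR/h = 0.09744 h.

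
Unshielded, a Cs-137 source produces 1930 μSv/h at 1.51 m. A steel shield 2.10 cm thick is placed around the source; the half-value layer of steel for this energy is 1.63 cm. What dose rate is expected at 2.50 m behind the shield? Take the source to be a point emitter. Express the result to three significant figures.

288 μSv/h

Distance alone: 1930 × (1.51/2.50)² = 1930 × 0.3648 = 704.1 μSv/h.
Shield: 2.10/1.63 = 1.288 half-value layers → attenuation 2^(−1.288) = 0.4095.
Combined: 704.1 × 0.4095 = 288.3 μSv/h.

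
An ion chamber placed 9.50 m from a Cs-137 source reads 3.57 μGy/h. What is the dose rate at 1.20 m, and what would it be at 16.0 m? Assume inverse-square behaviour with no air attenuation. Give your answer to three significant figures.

224 μGy/h; 1.26 μGy/h

Applying the 1/r² law,
At 1.20 m: (9.50/1.20)² = 62.67, so 3.57 × 62.67 = 223.7 μGy/h
At 16.0 m: (1.20/16.0)² = 0.005625, so 223.7 × 0.005625 = 1.258 μGy/h.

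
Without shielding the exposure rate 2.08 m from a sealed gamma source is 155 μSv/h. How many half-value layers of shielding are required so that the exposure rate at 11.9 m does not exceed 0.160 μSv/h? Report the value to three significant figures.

4.89 half-value layers

At 11.9 m, distance alone gives (2.08/11.9)² = 0.03055, so 155 × 0.03055 = 4.735 μSv/h.
Further attenuation needed: 4.735/0.160 = 29.59.
n = log₂(29.59) = 4.887 half-value layers.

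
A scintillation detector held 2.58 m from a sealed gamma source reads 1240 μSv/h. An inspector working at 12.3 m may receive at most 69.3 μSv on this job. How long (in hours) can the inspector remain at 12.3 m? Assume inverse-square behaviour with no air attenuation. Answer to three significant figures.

By the inverse-square law, rate at 12.3 m:
1240 × (2.58/12.3)² = 1240 × 0.04400 = 54.56 μSv/h.
Stay time = 69.3 μSv ÷ 54.56 μSv/h = 1.270 h.

1.27 h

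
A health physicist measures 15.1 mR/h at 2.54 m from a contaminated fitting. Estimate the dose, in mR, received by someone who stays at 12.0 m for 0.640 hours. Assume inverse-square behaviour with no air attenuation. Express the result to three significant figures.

Applying the 1/r² law, rate at 12.0 m:
15.1 × (2.54/12.0)² = 15.1 × 0.04480 = 0.6765 mR/h.
Dose = rate × time = 0.6765 mR/h × 0.6400 h = 0.4330 mR.

0.433 mR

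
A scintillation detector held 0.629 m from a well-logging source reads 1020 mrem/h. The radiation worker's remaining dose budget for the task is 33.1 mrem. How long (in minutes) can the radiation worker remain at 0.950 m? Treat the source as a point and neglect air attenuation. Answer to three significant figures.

4.44 min

Applying the 1/r² law, rate at 0.950 m:
(0.629/0.950)² = 0.4384, so 1020 × 0.4384 = 447.2 mrem/h.
Stay time = 33.1 mrem ÷ 447.2 mrem/h = 0.07402 h = 4.441 min.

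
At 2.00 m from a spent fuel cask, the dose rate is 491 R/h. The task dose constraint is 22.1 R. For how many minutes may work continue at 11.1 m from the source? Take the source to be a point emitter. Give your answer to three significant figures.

Since intensity falls as 1/r², rate at 11.1 m:
(2.00/11.1)² = 0.03246, so 491 × 0.03246 = 15.94 R/h.
Stay time = 22.1 R ÷ 15.94 R/h = 1.386 h = 83.16 min.

83.2 min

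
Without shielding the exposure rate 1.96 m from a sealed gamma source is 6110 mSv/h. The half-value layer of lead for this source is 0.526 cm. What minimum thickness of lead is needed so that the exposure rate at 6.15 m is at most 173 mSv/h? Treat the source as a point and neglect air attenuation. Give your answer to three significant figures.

0.969 cm

At 6.15 m, distance alone gives (1.96/6.15)² = 0.1016, so 6110 × 0.1016 = 620.8 mSv/h.
Further attenuation needed: 620.8/173 = 3.588.
n = log₂(3.588) = 1.843 half-value layers.
Thickness = 1.843 × 0.526 cm = 0.9694 cm.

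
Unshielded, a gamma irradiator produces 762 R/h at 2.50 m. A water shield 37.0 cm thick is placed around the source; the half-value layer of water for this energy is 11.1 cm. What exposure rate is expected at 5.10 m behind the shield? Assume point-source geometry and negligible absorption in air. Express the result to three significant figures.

Distance alone: (2.50/5.10)² = 0.2403, so 762 × 0.2403 = 183.1 R/h.
Shield: 37.0/11.1 = 3.333 half-value layers → attenuation 2^(−3.333) = 0.09924.
Combined: 183.1 × 0.09924 = 18.17 R/h.

18.2 R/h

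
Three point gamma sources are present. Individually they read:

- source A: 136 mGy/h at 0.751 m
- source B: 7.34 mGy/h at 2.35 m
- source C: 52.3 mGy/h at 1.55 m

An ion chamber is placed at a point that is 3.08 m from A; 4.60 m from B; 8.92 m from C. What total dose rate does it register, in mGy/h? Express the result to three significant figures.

11.6 mGy/h

By superposition, sum each source's inverse-square contribution:
A: 136 × (0.751/3.08)² = 8.086 mGy/h
B: 7.34 × (2.35/4.60)² = 1.916 mGy/h
C: 52.3 × (1.55/8.92)² = 1.579 mGy/h
Total = 8.086 + 1.916 + 1.579 = 11.58 mGy/h.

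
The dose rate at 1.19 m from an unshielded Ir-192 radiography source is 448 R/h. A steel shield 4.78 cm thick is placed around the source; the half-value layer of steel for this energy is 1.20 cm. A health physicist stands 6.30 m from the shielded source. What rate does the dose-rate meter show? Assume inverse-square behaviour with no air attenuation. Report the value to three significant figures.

1.01 R/h

Distance alone: (1.19/6.30)² = 0.03568, so 448 × 0.03568 = 15.98 R/h.
Shield: 4.78/1.20 = 3.983 half-value layers → attenuation 2^(−3.983) = 0.06324.
Combined: 15.98 × 0.06324 = 1.011 R/h.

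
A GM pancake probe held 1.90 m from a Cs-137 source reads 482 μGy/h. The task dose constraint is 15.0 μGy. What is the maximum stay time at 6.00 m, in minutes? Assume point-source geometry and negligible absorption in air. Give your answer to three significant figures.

Using I₁d₁² = I₂d₂², rate at 6.00 m:
482 × (1.90/6.00)² = 482 × 0.1003 = 48.34 μGy/h.
Stay time = 15.0 μGy ÷ 48.34 μGy/h = 0.3103 h = 18.62 min.

18.6 min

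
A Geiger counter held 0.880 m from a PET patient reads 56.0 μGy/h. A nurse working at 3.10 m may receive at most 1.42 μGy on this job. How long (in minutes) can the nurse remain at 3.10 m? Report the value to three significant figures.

Using I₁d₁² = I₂d₂², rate at 3.10 m:
(0.880/3.10)² = 0.08058, so 56.0 × 0.08058 = 4.512 μGy/h.
Stay time = 1.42 μGy ÷ 4.512 μGy/h = 0.3147 h = 18.88 min.

18.9 min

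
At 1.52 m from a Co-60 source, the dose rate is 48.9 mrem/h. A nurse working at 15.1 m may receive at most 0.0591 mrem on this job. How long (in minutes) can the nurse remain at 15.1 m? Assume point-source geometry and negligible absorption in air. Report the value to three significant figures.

Since intensity falls as 1/r², rate at 15.1 m:
48.9 × (1.52/15.1)² = 48.9 × 0.01013 = 0.4954 mrem/h.
Stay time = 0.0591 mrem ÷ 0.4954 mrem/h = 0.1193 h = 7.158 min.

7.16 min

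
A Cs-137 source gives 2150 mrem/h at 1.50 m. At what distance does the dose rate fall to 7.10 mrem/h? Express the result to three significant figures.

Applying the 1/r² law, d₂ = d₁·√(I₁/I₂).
I₁/I₂ = 2150/7.10 = 302.8, so d₂ = 1.50 × √302.8 = 26.10 m.

26.1 m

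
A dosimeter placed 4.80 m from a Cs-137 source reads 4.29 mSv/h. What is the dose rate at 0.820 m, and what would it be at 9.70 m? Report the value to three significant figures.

Applying the 1/r² law,
At 0.820 m: 4.29 × (4.80/0.820)² = 4.29 × 34.27 = 147.0 mSv/h
At 9.70 m: 147.0 × (0.820/9.70)² = 147.0 × 0.007146 = 1.050 mSv/h.

147 mSv/h; 1.05 mSv/h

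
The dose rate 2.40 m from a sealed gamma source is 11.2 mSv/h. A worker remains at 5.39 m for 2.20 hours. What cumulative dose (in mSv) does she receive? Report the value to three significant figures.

4.89 mSv

Intensity scales as (d₁/d₂)², so rate at 5.39 m:
(2.40/5.39)² = 0.1983, so 11.2 × 0.1983 = 2.221 mSv/h.
Dose = rate × time = 2.221 mSv/h × 2.200 h = 4.886 mSv.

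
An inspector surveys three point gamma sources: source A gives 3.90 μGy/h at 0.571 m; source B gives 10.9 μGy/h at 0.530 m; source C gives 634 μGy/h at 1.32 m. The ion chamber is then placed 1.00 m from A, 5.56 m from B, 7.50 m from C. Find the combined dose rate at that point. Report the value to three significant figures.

Each source contributes Iᵢ·(dᵢ/rᵢ)²; contributions add.
A: 3.90 × (0.571/1.00)² = 1.272 μGy/h
B: 10.9 × (0.530/5.56)² = 0.09904 μGy/h
C: 634 × (1.32/7.50)² = 19.64 μGy/h
Total = 1.272 + 0.09904 + 19.64 = 21.01 μGy/h.

21.0 μGy/h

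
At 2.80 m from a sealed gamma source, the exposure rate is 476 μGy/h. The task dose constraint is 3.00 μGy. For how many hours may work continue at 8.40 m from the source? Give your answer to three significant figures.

0.0567 h

Since intensity falls as 1/r², rate at 8.40 m:
476 × (2.80/8.40)² = 476 × 0.1111 = 52.88 μGy/h.
Stay time = 3.00 μGy ÷ 52.88 μGy/h = 0.05673 h.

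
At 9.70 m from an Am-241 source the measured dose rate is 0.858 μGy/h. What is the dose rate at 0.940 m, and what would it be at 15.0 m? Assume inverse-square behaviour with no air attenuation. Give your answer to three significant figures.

By the inverse-square law,
At 0.940 m: (9.70/0.940)² = 106.5, so 0.858 × 106.5 = 91.38 μGy/h
At 15.0 m: (0.940/15.0)² = 0.003927, so 91.38 × 0.003927 = 0.3588 μGy/h.

91.4 μGy/h; 0.359 μGy/h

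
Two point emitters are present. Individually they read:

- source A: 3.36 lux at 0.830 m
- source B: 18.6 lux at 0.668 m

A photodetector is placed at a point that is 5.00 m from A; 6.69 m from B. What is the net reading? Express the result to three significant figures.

By superposition, sum each source's inverse-square contribution:
A: 3.36 × (0.830/5.00)² = 0.09259 lux
B: 18.6 × (0.668/6.69)² = 0.1854 lux
Total = 0.09259 + 0.1854 = 0.2780 lux.

0.278 lux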